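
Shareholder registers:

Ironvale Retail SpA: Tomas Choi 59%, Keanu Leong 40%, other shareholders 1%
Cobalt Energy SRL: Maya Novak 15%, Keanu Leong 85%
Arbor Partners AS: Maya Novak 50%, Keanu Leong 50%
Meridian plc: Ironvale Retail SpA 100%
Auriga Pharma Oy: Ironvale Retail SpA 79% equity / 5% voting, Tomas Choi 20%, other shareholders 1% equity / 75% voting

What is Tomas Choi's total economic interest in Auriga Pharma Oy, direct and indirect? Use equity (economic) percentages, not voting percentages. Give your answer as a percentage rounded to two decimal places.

66.61%

Tomas reaches Auriga along 2 paths.
Via Ironvale: 59% × 79% = 46.61%.
Direct stake: 20% = 20%.
Total: 46.61% + 20% = 66.61%.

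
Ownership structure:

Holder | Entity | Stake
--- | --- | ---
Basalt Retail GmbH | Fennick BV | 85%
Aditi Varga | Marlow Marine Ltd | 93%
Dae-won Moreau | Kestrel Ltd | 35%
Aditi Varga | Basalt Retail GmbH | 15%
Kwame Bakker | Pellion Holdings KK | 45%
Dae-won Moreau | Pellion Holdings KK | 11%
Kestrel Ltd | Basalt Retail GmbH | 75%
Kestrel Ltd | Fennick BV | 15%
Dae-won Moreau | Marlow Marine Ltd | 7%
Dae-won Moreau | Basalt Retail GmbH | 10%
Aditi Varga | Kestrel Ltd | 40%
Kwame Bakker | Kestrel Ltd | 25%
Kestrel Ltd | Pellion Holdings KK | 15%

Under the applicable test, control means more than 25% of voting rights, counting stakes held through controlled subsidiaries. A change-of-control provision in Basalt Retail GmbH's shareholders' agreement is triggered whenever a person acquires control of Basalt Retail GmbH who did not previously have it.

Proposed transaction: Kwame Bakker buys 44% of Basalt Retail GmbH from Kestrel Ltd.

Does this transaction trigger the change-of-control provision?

The purchase adds only to Kwame's holdings (Kestrel's stake shrinks), so Kwame is the only person who could newly come to control Basalt.
Kwame holds 45% of Pellion, so Kwame controls Pellion.
Neither Kwame nor any entity Kwame controls holds any voting interest in Basalt.
So before the transaction, Kwame does not control Basalt.
After the purchase, Kwame holds 44% of Basalt directly, and Kestrel's stake falls to 31%.
Kwame holds 44% of Basalt, so Kwame controls Basalt.
Kwame did not control Basalt before and does after, so the clause is triggered.

Yes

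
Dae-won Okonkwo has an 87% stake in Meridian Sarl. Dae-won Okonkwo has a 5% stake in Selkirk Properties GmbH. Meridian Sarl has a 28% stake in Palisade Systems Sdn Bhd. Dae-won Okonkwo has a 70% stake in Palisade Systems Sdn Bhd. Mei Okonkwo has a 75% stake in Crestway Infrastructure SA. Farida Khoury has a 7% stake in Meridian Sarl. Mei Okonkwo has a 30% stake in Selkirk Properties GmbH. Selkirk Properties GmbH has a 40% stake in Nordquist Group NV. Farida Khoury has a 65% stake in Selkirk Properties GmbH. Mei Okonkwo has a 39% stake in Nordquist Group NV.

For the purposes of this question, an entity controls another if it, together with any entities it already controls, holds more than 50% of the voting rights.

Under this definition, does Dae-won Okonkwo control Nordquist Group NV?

Dae-won holds 87% of Meridian, so Dae-won controls Meridian.
Dae-won and Meridian together hold 70% + 28% = 98% of Palisade, so Dae-won controls Palisade.
Neither Dae-won nor any entity Dae-won controls holds any voting interest in Nordquist.
So Dae-won does not control Nordquist.

No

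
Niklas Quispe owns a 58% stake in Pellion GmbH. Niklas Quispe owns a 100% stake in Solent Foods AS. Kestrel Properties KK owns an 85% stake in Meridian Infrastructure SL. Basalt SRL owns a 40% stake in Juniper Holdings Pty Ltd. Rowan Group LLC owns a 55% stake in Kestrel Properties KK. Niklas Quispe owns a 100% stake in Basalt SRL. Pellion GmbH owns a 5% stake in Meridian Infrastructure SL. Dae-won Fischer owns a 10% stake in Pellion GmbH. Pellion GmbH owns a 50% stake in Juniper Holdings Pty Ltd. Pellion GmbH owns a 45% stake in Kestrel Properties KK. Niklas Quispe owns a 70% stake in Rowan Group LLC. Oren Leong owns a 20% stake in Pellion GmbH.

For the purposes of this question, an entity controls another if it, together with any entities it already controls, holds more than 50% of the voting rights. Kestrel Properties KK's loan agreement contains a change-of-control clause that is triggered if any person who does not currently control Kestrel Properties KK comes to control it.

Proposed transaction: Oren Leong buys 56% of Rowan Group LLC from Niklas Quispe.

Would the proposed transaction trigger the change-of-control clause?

The purchase adds only to Oren's holdings (Niklas's stake shrinks), so Oren is the only person who could newly come to control Kestrel.
Oren's largest direct stake is 20% in Pellion, which does not meet the threshold, so Oren controls no company.
Neither Oren nor any entity Oren controls holds any voting interest in Kestrel.
So before the transaction, Oren does not control Kestrel.
After the purchase, Oren holds 56% of Rowan directly, and Niklas's stake falls to 14%.
Oren holds 56% of Rowan, so Oren controls Rowan.
Rowan holds 55% of Kestrel, so Oren controls Kestrel.
Oren did not control Kestrel before and does after, so the clause is triggered.

Yes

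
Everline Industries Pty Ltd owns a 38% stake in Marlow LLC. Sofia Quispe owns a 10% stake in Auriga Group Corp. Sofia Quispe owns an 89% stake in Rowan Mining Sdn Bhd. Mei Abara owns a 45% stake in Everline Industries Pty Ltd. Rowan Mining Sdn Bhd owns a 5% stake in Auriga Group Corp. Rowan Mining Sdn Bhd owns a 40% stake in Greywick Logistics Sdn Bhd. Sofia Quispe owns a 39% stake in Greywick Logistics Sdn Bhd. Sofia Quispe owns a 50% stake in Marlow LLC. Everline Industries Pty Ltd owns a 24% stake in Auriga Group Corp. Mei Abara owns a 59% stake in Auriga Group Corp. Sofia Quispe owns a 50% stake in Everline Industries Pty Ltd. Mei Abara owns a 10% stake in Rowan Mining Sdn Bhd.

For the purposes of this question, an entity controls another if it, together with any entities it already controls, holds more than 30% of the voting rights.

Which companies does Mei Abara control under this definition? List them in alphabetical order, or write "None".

Mei holds 45% of Everline, so Mei controls Everline.
Mei and Everline together hold 59% + 24% = 83% of Auriga, so Mei controls Auriga.
Everline holds 38% of Marlow, so Mei controls Marlow.
No other company's threshold is met.

Auriga Group Corp, Everline Industries Pty Ltd, Marlow LLC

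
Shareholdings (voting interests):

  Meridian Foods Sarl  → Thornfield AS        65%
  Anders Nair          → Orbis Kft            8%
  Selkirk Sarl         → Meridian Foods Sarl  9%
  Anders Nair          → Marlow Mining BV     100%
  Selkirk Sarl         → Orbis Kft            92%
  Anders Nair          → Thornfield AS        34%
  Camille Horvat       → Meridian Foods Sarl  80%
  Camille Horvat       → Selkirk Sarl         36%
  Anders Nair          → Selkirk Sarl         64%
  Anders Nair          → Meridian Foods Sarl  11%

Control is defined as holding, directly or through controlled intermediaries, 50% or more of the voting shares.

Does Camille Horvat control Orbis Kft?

Camille holds 80% of Meridian, so Camille controls Meridian.
Meridian holds 65% of Thornfield, so Camille controls Thornfield.
Neither Camille nor any entity Camille controls holds any voting interest in Orbis.
So Camille does not control Orbis.

No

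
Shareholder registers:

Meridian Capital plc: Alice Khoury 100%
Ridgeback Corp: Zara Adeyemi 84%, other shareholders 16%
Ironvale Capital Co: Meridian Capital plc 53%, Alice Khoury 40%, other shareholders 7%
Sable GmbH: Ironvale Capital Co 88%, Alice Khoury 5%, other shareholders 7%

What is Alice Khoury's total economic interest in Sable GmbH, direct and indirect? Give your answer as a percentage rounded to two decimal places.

Alice reaches Sable along 3 paths.
Via Meridian → Ironvale: 100% × 53% × 88% = 46.64%.
Via Ironvale: 40% × 88% = 35.2%.
Direct stake: 5% = 5%.
Total: 46.64% + 35.2% + 5% = 86.84%.

86.84%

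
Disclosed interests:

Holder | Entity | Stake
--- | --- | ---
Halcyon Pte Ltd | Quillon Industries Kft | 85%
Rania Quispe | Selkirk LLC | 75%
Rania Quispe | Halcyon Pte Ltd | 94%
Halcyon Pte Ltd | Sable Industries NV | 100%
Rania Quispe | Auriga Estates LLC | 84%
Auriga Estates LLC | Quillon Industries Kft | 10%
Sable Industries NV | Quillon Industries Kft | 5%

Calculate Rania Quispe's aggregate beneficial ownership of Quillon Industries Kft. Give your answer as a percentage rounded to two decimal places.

93.00%

Rania reaches Quillon along 3 paths.
Via Auriga: 84% × 10% = 8.4%.
Via Halcyon → Sable: 94% × 100% × 5% = 4.7%.
Via Halcyon: 94% × 85% = 79.9%.
Total: 8.4% + 4.7% + 79.9% = 93%.
Rounded: 93.00%.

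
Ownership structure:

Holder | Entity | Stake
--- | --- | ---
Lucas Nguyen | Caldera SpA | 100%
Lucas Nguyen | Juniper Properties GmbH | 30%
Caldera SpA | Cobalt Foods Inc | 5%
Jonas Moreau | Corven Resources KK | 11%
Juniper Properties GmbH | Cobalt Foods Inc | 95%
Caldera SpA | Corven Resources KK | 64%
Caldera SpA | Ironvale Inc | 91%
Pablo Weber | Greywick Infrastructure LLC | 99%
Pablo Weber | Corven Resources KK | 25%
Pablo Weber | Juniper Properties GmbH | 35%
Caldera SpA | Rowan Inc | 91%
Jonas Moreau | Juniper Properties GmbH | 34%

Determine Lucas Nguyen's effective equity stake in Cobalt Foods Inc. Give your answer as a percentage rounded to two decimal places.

33.50%

Lucas reaches Cobalt along 2 paths.
Via Caldera: 100% × 5% = 5%.
Via Juniper: 30% × 95% = 28.5%.
Total: 5% + 28.5% = 33.5%.
Rounded: 33.50%.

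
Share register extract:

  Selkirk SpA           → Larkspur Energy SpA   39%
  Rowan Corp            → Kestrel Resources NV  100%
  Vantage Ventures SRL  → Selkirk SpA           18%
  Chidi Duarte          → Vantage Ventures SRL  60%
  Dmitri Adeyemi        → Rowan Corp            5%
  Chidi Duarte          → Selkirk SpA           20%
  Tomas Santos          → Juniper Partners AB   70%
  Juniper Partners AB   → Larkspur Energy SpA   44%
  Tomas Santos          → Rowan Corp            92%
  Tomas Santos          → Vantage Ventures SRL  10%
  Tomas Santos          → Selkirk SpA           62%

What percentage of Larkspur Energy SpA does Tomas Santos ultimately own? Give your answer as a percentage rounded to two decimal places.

Tomas reaches Larkspur along 3 paths.
Via Selkirk: 62% × 39% = 24.18%.
Via Vantage → Selkirk: 10% × 18% × 39% = 0.702%.
Via Juniper: 70% × 44% = 30.8%.
Total: 24.18% + 0.702% + 30.8% = 55.682%.
Rounded: 55.68%.

55.68%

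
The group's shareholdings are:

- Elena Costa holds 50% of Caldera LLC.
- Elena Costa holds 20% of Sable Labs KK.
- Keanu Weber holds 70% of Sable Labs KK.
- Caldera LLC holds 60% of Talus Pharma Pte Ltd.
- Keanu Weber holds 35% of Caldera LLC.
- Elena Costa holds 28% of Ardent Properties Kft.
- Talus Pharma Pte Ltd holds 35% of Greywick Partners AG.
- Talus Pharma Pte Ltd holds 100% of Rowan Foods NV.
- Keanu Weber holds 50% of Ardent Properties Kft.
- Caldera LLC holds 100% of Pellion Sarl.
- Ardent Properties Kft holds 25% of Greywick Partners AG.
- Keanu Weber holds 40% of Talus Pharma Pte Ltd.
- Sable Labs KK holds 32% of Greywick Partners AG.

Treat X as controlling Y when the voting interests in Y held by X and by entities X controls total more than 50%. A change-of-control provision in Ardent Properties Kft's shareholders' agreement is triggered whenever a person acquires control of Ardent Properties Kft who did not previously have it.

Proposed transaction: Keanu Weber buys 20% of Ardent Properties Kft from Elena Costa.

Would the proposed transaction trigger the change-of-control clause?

Yes

The purchase adds only to Keanu's holdings (Elena's stake shrinks), so Keanu is the only person who could newly come to control Ardent.
Keanu holds 70% of Sable, so Keanu controls Sable.
In Ardent, Keanu's side holds only 50%, not > 50%.
So before the transaction, Keanu does not control Ardent.
After the purchase, Keanu's direct stake in Ardent rises to 50% + 20% = 70%, and Elena's stake falls to 8%.
Keanu holds 70% of Ardent, so Keanu controls Ardent.
Keanu did not control Ardent before and does after, so the clause is triggered.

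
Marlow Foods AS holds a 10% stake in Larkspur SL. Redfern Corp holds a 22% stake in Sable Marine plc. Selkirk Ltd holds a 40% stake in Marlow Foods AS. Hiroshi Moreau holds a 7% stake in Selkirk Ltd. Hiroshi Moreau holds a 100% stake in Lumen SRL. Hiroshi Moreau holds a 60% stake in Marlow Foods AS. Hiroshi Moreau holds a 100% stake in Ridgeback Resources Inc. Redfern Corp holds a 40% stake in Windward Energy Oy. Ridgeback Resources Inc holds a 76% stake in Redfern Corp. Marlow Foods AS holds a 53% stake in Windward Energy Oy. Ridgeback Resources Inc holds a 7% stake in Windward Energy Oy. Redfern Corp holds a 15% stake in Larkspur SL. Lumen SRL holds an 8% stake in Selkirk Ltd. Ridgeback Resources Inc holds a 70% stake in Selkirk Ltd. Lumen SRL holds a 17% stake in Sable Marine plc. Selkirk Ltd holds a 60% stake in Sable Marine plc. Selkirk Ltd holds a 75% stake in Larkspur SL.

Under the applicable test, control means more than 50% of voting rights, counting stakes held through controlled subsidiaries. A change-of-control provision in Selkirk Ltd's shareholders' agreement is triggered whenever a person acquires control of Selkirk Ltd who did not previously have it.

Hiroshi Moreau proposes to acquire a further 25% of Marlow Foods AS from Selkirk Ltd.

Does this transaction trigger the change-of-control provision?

No

The purchase adds only to Hiroshi's holdings (Selkirk's stake shrinks), so Hiroshi is the only person who could newly come to control Selkirk.
Hiroshi holds 100% of Lumen, so Hiroshi controls Lumen.
Hiroshi holds 100% of Ridgeback, so Hiroshi controls Ridgeback.
Hiroshi and Ridgeback and Lumen together hold 7% + 70% + 8% = 85% of Selkirk, so Hiroshi controls Selkirk.
So Hiroshi already controls Selkirk before the transaction.
After the purchase, Hiroshi's direct stake in Marlow rises to 60% + 25% = 85%, and Selkirk's stake falls to 15%.
Hiroshi controlled Selkirk already, so this is not a new person acquiring control; every other person's position is unchanged or reduced.
No new person acquires control, so the clause is not triggered.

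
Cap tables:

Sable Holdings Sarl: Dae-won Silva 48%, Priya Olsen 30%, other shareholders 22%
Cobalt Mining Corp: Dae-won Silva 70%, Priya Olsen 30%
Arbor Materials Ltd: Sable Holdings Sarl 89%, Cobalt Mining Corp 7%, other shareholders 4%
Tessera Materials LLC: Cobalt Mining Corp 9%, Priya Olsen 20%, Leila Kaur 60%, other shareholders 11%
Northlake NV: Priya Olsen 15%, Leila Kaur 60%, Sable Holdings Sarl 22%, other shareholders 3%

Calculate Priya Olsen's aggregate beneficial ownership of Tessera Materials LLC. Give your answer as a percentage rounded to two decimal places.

Priya reaches Tessera along 2 paths.
Via Cobalt: 30% × 9% = 2.7%.
Direct stake: 20% = 20%.
Total: 2.7% + 20% = 22.7%.
Rounded: 22.70%.

22.70%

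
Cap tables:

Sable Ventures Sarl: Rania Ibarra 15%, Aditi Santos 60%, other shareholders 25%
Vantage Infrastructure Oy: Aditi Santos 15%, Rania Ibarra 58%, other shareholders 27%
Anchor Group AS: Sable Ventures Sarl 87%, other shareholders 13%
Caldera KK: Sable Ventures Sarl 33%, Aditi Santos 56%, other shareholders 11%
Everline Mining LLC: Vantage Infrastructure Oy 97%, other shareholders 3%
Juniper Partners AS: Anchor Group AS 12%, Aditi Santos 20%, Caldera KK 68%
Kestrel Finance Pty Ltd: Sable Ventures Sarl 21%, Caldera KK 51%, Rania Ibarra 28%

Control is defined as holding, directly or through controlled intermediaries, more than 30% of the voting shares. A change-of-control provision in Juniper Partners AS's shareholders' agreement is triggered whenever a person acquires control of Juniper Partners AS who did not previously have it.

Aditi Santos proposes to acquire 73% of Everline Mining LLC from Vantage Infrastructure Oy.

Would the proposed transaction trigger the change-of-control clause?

No

The purchase adds only to Aditi's holdings (Vantage's stake shrinks), so Aditi is the only person who could newly come to control Juniper.
Aditi holds 60% of Sable, so Aditi controls Sable.
Sable and Aditi together hold 33% + 56% = 89% of Caldera, so Aditi controls Caldera.
Sable holds 87% of Anchor, so Aditi controls Anchor.
Anchor and Aditi and Caldera together hold 12% + 20% + 68% = 100% of Juniper, so Aditi controls Juniper.
So Aditi already controls Juniper before the transaction.
After the purchase, Aditi holds 73% of Everline directly, and Vantage's stake falls to 24%.
Aditi controlled Juniper already, so this is not a new person acquiring control; every other person's position is unchanged or reduced.
No new person acquires control, so the clause is not triggered.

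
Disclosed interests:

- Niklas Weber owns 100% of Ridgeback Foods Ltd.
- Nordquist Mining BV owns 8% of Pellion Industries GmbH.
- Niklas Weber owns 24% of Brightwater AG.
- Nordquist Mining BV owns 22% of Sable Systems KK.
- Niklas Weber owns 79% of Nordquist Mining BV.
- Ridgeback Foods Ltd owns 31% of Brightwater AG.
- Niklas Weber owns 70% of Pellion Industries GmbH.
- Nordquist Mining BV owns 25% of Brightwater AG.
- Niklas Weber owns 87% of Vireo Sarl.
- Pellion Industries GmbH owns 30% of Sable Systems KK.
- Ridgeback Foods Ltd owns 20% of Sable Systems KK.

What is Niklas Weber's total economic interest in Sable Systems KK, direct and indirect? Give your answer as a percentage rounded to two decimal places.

Niklas reaches Sable along 4 paths.
Via Nordquist: 79% × 22% = 17.38%.
Via Ridgeback: 100% × 20% = 20%.
Via Pellion: 70% × 30% = 21%.
Via Nordquist → Pellion: 79% × 8% × 30% = 1.896%.
Total: 17.38% + 20% + 21% + 1.896% = 60.276%.
Rounded: 60.28%.

60.28%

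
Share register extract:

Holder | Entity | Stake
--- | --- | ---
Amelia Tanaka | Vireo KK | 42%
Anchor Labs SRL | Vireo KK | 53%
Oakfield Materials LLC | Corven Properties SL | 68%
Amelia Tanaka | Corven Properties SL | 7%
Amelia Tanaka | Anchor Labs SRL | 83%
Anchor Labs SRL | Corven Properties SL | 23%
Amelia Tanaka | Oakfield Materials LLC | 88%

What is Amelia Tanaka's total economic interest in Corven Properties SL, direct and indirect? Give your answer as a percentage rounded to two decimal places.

85.93%

Amelia reaches Corven along 3 paths.
Via Oakfield: 88% × 68% = 59.84%.
Direct stake: 7% = 7%.
Via Anchor: 83% × 23% = 19.09%.
Total: 59.84% + 7% + 19.09% = 85.93%.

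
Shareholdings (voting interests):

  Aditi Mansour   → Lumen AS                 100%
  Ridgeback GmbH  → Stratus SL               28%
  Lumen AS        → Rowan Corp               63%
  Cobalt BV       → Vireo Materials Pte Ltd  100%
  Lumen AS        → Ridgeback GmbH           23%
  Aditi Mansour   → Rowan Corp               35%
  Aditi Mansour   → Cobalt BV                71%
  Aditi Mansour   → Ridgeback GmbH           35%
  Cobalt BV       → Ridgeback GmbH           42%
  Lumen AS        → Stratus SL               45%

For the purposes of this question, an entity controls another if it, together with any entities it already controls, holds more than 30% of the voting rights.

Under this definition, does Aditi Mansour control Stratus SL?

Aditi holds 100% of Lumen, so Aditi controls Lumen.
Aditi holds 71% of Cobalt, so Aditi controls Cobalt.
Lumen and Aditi and Cobalt together hold 23% + 35% + 42% = 100% of Ridgeback, so Aditi controls Ridgeback.
Lumen and Ridgeback together hold 45% + 28% = 73% of Stratus, so Aditi controls Stratus.

Yes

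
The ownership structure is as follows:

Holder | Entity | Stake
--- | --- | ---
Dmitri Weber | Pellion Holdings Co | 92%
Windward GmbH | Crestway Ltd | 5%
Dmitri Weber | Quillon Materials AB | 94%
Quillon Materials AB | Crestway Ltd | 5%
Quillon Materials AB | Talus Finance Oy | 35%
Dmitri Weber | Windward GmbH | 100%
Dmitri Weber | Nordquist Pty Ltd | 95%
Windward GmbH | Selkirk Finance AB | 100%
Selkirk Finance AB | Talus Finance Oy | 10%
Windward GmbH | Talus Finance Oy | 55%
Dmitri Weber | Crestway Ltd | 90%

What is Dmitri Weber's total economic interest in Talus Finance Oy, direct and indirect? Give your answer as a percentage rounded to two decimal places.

97.90%

Dmitri reaches Talus along 3 paths.
Via Quillon: 94% × 35% = 32.9%.
Via Windward → Selkirk: 100% × 100% × 10% = 10%.
Via Windward: 100% × 55% = 55%.
Total: 32.9% + 10% + 55% = 97.9%.
Rounded: 97.90%.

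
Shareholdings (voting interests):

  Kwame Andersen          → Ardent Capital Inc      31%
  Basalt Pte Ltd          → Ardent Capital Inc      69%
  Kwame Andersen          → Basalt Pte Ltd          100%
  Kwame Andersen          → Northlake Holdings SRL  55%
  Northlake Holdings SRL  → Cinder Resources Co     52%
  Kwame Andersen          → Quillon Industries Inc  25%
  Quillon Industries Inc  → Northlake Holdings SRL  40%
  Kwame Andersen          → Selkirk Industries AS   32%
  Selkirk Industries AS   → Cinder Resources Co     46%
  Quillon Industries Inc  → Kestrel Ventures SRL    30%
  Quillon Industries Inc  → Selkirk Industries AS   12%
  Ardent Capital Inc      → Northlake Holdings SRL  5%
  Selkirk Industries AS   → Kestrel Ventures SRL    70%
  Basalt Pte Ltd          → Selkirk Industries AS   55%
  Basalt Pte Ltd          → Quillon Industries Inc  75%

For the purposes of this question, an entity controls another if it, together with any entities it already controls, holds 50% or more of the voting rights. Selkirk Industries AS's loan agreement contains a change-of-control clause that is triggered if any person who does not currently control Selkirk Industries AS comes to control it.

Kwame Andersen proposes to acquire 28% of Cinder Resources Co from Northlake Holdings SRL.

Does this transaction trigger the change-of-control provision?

The purchase adds only to Kwame's holdings (Northlake's stake shrinks), so Kwame is the only person who could newly come to control Selkirk.
Kwame holds 100% of Basalt, so Kwame controls Basalt.
Kwame and Basalt together hold 25% + 75% = 100% of Quillon, so Kwame controls Quillon.
Basalt and Kwame and Quillon together hold 55% + 32% + 12% = 99% of Selkirk, so Kwame controls Selkirk.
So Kwame already controls Selkirk before the transaction.
After the purchase, Kwame holds 28% of Cinder directly, and Northlake's stake falls to 24%.
Kwame controlled Selkirk already, so this is not a new person acquiring control; every other person's position is unchanged or reduced.
No new person acquires control, so the clause is not triggered.

No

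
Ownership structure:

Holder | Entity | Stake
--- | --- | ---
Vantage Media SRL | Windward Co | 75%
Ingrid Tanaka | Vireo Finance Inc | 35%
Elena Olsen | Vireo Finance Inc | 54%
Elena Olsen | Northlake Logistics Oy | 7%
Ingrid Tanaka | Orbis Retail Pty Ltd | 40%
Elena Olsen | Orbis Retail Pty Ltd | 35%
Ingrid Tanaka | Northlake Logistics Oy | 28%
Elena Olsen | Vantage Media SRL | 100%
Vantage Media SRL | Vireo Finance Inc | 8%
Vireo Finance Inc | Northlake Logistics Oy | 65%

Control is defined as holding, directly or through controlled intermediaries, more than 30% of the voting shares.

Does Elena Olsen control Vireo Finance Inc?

Yes

Elena holds 100% of Vantage, so Elena controls Vantage.
Elena and Vantage together hold 54% + 8% = 62% of Vireo, so Elena controls Vireo.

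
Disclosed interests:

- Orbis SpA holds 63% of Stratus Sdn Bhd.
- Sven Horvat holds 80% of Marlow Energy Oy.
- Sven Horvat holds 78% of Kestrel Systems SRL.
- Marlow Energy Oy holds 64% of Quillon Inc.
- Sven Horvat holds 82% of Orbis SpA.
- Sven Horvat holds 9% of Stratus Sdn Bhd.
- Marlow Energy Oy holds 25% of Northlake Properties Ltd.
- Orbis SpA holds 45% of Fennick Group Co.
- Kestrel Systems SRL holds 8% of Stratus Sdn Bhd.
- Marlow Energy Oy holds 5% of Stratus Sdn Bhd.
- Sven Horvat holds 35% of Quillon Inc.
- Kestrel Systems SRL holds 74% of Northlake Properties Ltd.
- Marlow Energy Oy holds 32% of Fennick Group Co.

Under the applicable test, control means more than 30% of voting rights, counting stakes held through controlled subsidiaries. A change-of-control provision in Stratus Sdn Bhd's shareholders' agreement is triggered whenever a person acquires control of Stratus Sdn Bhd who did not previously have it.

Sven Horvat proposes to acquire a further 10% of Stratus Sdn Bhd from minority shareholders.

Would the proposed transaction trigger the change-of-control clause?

The purchase changes only Sven's holdings, so Sven is the only person who could newly come to control Stratus.
Sven holds 78% of Kestrel, so Sven controls Kestrel.
Sven holds 82% of Orbis, so Sven controls Orbis.
Sven holds 80% of Marlow, so Sven controls Marlow.
Marlow and Orbis and Kestrel and Sven together hold 5% + 63% + 8% + 9% = 85% of Stratus, so Sven controls Stratus.
So Sven already controls Stratus before the transaction.
After the purchase, Sven's direct stake in Stratus rises to 9% + 10% = 19%.
Sven controlled Stratus already, so this is not a new person acquiring control; every other person's position is unchanged or reduced.
No new person acquires control, so the clause is not triggered.

No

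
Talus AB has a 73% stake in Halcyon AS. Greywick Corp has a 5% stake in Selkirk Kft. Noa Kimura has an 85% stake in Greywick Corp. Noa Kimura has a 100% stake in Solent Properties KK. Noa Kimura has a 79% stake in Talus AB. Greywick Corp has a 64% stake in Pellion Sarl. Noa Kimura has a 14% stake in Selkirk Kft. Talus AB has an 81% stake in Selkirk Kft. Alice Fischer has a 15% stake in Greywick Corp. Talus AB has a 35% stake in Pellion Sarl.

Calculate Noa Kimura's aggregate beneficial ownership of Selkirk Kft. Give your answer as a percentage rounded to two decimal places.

82.24%

Noa reaches Selkirk along 3 paths.
Direct stake: 14% = 14%.
Via Talus: 79% × 81% = 63.99%.
Via Greywick: 85% × 5% = 4.25%.
Total: 14% + 63.99% + 4.25% = 82.24%.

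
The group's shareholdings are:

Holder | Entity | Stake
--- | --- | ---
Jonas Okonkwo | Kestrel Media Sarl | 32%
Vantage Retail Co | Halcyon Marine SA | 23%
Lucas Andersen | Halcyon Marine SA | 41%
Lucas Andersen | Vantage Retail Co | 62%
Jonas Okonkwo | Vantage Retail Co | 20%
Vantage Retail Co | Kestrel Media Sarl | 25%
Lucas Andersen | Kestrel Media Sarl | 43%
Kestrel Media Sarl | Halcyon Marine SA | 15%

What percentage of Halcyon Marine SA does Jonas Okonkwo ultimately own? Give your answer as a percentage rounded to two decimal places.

10.15%

Jonas reaches Halcyon along 3 paths.
Via Kestrel: 32% × 15% = 4.8%.
Via Vantage → Kestrel: 20% × 25% × 15% = 0.75%.
Via Vantage: 20% × 23% = 4.6%.
Total: 4.8% + 0.75% + 4.6% = 10.15%.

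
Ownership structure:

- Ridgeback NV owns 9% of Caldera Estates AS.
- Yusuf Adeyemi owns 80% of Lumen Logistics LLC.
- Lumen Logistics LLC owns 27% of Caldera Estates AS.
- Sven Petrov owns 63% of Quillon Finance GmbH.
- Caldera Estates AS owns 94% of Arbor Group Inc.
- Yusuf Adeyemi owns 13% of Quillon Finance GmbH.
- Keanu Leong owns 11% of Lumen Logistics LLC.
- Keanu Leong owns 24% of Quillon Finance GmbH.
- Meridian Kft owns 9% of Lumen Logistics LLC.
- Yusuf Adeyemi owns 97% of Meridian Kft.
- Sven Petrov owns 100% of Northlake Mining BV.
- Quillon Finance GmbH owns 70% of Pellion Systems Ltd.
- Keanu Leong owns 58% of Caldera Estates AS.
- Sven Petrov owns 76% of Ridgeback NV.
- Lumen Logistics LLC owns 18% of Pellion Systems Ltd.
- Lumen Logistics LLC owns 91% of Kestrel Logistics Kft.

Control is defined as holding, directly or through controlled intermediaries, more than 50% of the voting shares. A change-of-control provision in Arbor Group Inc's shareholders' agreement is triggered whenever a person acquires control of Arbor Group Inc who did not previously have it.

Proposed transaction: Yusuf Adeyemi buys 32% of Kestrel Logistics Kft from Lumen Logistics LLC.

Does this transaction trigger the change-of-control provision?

The purchase adds only to Yusuf's holdings (Lumen's stake shrinks), so Yusuf is the only person who could newly come to control Arbor.
Yusuf holds 97% of Meridian, so Yusuf controls Meridian.
Yusuf and Meridian together hold 80% + 9% = 89% of Lumen, so Yusuf controls Lumen.
Lumen holds 91% of Kestrel, so Yusuf controls Kestrel.
Neither Yusuf nor any entity Yusuf controls holds any voting interest in Arbor.
So before the transaction, Yusuf does not control Arbor.
After the purchase, Yusuf holds 32% of Kestrel directly, and Lumen's stake falls to 59%.
Lumen and Yusuf together hold 59% + 32% = 91% of Kestrel, so Yusuf controls Kestrel.
After the transaction, neither Yusuf nor any entity Yusuf controls holds a voting interest in Arbor, so Yusuf still does not control it.
No new person acquires control, so the clause is not triggered.

No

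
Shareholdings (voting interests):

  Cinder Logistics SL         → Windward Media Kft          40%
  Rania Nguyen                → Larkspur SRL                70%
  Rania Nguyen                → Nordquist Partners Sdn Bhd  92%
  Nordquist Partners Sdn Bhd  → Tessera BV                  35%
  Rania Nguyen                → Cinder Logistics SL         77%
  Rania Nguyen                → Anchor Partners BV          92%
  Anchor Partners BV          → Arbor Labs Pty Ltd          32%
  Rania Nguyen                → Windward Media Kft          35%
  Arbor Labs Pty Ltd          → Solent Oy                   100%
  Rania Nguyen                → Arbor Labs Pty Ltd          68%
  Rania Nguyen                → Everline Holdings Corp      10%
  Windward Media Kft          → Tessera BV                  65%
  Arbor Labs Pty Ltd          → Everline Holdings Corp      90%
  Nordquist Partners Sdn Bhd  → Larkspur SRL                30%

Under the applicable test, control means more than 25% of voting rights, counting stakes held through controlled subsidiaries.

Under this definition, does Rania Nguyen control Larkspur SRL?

Yes

Rania holds 92% of Nordquist, so Rania controls Nordquist.
Rania and Nordquist together hold 70% + 30% = 100% of Larkspur, so Rania controls Larkspur.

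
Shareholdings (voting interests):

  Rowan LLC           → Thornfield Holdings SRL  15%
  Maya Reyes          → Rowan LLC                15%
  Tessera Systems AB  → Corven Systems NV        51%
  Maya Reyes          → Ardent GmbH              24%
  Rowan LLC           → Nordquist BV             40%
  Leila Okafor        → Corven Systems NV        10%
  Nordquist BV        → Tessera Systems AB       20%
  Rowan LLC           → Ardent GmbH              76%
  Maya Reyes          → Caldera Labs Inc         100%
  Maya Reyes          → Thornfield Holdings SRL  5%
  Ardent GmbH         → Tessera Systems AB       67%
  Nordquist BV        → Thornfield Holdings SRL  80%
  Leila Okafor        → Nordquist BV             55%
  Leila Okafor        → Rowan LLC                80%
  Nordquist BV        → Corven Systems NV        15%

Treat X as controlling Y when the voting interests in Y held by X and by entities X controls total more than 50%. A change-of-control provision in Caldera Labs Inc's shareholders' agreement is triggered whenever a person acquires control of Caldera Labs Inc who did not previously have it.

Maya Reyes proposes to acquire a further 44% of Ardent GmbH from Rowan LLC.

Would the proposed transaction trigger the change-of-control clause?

The purchase adds only to Maya's holdings (Rowan's stake shrinks), so Maya is the only person who could newly come to control Caldera.
Maya holds 100% of Caldera, so Maya controls Caldera.
So Maya already controls Caldera before the transaction.
After the purchase, Maya's direct stake in Ardent rises to 24% + 44% = 68%, and Rowan's stake falls to 32%.
Maya controlled Caldera already, so this is not a new person acquiring control; every other person's position is unchanged or reduced.
No new person acquires control, so the clause is not triggered.

No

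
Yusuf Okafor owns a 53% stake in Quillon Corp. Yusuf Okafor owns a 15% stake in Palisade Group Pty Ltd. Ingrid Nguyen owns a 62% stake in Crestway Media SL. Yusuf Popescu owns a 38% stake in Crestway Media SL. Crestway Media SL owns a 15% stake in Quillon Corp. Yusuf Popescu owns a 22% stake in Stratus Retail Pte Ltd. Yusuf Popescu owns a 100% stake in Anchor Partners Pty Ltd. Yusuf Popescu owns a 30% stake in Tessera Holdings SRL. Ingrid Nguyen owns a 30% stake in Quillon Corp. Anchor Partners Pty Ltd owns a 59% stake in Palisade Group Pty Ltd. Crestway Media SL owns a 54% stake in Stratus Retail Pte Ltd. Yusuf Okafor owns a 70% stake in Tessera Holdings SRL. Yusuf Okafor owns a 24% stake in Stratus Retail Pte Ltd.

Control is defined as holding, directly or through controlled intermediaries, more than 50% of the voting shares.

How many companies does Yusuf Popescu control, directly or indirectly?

2

Yusuf Popescu holds 100% of Anchor, so Yusuf Popescu controls Anchor.
Anchor holds 59% of Palisade, so Yusuf Popescu controls Palisade.
No other company's threshold is met.
Yusuf Popescu controls 2 companies.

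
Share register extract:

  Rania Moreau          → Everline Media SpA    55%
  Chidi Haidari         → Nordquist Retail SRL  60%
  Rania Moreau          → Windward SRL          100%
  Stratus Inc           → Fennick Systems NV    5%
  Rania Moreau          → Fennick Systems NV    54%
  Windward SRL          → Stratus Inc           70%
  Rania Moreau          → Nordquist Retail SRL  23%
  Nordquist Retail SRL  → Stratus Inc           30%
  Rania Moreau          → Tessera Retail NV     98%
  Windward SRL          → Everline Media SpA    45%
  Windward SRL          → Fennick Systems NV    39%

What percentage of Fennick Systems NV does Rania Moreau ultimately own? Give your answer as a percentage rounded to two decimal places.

96.85%

Rania reaches Fennick along 4 paths.
Via Nordquist → Stratus: 23% × 30% × 5% = 0.345%.
Via Windward → Stratus: 100% × 70% × 5% = 3.5%.
Via Windward: 100% × 39% = 39%.
Direct stake: 54% = 54%.
Total: 0.345% + 3.5% + 39% + 54% = 96.845%.
Rounded: 96.85%.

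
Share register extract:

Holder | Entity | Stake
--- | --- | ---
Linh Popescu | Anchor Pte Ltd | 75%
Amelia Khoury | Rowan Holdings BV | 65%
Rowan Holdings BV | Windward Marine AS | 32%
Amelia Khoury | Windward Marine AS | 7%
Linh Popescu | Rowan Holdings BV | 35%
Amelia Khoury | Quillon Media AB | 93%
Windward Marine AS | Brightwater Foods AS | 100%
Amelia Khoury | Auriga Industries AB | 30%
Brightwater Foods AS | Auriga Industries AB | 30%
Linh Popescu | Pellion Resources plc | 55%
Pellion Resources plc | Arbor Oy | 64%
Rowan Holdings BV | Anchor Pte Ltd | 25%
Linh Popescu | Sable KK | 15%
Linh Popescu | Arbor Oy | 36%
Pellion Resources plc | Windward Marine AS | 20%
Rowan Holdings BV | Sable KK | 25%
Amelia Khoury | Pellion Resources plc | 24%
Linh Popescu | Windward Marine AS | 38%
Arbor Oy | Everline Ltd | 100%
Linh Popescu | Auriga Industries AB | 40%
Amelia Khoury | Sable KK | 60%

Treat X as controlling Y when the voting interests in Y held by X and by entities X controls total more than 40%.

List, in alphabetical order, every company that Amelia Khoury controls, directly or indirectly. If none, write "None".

Amelia holds 65% of Rowan, so Amelia controls Rowan.
Amelia and Rowan together hold 60% + 25% = 85% of Sable, so Amelia controls Sable.
Amelia holds 93% of Quillon, so Amelia controls Quillon.
No other company's threshold is met.

Quillon Media AB, Rowan Holdings BV, Sable KK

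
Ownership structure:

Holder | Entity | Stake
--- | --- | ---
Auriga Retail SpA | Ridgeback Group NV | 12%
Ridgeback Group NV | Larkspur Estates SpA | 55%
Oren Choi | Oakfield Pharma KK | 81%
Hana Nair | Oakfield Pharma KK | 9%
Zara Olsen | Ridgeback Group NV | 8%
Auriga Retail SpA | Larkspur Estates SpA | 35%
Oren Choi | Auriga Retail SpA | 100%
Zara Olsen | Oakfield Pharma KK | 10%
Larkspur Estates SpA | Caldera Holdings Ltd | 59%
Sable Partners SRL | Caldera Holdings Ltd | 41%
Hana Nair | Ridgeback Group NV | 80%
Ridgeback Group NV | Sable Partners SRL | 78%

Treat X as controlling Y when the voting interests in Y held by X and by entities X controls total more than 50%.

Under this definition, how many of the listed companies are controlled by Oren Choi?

2

Oren holds 81% of Oakfield, so Oren controls Oakfield.
Oren holds 100% of Auriga, so Oren controls Auriga.
No other company's threshold is met.
Oren controls 2 companies.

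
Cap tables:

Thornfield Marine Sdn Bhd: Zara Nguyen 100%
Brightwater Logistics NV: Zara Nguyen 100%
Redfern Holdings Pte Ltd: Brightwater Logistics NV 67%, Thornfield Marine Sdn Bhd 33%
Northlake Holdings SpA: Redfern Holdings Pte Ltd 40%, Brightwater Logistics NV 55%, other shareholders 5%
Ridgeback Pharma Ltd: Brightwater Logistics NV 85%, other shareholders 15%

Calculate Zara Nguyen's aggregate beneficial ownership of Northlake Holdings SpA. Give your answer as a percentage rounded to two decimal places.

Zara reaches Northlake along 3 paths.
Via Brightwater → Redfern: 100% × 67% × 40% = 26.8%.
Via Thornfield → Redfern: 100% × 33% × 40% = 13.2%.
Via Brightwater: 100% × 55% = 55%.
Total: 26.8% + 13.2% + 55% = 95%.
Rounded: 95.00%.

95.00%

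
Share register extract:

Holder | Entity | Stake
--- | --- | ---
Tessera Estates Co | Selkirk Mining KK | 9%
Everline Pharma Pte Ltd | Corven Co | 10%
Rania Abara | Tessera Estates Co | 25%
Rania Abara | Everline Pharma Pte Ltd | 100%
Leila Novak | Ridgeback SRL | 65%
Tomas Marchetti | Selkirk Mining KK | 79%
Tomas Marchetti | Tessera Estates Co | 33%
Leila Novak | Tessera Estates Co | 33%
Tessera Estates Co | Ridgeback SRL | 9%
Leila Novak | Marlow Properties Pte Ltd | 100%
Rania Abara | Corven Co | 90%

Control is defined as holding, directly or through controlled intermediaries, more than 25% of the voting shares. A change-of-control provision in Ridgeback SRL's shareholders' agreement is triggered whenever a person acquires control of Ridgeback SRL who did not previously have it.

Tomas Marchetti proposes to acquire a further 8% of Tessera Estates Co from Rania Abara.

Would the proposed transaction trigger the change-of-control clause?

The purchase adds only to Tomas's holdings (Rania's stake shrinks), so Tomas is the only person who could newly come to control Ridgeback.
Tomas holds 33% of Tessera, so Tomas controls Tessera.
Tomas and Tessera together hold 79% + 9% = 88% of Selkirk, so Tomas controls Selkirk.
In Ridgeback, Tomas's side holds only 9%, not > 25%.
So before the transaction, Tomas does not control Ridgeback.
After the purchase, Tomas's direct stake in Tessera rises to 33% + 8% = 41%, and Rania's stake falls to 17%.
Tomas holds 41% of Tessera, so Tomas controls Tessera.
After the transaction, Tomas's side holds 9% of Ridgeback, not > 25%, so Tomas still does not control Ridgeback.
No new person acquires control, so the clause is not triggered.

No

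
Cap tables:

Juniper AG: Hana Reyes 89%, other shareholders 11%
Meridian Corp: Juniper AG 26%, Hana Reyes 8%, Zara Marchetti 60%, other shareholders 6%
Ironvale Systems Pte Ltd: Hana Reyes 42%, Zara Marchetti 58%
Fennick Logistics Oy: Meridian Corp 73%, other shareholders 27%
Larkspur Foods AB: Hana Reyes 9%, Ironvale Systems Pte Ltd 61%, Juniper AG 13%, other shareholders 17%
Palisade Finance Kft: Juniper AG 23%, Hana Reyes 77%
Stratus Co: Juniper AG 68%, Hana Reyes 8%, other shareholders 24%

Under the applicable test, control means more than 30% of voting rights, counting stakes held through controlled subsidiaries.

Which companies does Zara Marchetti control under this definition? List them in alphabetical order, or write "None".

Zara holds 60% of Meridian, so Zara controls Meridian.
Zara holds 58% of Ironvale, so Zara controls Ironvale.
Meridian holds 73% of Fennick, so Zara controls Fennick.
Ironvale holds 61% of Larkspur, so Zara controls Larkspur.
No other company's threshold is met.

Fennick Logistics Oy, Ironvale Systems Pte Ltd, Larkspur Foods AB, Meridian Corp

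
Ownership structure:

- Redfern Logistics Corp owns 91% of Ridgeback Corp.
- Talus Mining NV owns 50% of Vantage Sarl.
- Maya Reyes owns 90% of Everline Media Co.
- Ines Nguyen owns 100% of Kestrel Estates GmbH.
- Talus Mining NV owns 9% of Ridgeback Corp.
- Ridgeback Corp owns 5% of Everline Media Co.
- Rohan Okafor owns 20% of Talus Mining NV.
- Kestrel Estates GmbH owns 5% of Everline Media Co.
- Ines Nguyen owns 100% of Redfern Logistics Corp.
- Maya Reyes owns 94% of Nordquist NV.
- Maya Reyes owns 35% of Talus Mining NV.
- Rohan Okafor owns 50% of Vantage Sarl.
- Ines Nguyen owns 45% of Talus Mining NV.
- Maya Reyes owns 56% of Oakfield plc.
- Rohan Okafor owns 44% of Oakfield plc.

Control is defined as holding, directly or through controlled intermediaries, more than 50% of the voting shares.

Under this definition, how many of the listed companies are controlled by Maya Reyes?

Maya holds 56% of Oakfield, so Maya controls Oakfield.
Maya holds 90% of Everline, so Maya controls Everline.
Maya holds 94% of Nordquist, so Maya controls Nordquist.
No other company's threshold is met.
Maya controls 3 companies.

3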